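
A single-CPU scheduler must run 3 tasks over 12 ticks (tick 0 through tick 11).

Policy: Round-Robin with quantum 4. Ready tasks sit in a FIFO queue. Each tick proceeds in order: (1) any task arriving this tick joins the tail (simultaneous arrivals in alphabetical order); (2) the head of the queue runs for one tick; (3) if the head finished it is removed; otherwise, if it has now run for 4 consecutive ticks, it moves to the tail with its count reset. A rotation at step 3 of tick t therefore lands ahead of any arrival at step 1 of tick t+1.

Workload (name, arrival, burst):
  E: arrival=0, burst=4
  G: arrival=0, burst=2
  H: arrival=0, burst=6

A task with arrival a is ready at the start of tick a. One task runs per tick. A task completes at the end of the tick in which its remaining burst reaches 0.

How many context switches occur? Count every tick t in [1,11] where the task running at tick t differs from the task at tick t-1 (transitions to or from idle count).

t=0: queue=[E,G,H] q_used=0 → run E
t=1: queue=[E,G,H] q_used=1 → run E
t=2: queue=[E,G,H] q_used=2 → run E
t=3: queue=[E,G,H] q_used=3 → run E
t=4: queue=[G,H] q_used=0 → run G
t=5: queue=[G,H] q_used=1 → run G
t=6: queue=[H] q_used=0 → run H
t=7: queue=[H] q_used=1 → run H
t=8: queue=[H] q_used=2 → run H
t=9: queue=[H] q_used=3 → run H
t=10: queue=[H] q_used=0 → run H
t=11: queue=[H] q_used=1 → run H

context switches = 2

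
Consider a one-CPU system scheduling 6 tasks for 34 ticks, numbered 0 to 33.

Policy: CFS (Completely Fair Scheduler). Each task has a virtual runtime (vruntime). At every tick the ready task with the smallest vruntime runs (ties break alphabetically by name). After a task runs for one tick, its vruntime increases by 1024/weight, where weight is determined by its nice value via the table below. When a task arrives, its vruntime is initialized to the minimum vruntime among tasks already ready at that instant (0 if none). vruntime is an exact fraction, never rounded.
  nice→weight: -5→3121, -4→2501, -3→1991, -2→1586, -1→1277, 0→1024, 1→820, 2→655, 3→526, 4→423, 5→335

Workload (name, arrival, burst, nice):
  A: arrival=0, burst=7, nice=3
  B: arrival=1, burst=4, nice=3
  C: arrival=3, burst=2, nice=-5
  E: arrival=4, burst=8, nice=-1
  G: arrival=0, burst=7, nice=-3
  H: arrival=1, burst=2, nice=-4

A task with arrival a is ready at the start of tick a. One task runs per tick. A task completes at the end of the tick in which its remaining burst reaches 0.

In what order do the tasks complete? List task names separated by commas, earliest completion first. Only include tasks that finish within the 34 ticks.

t=0: vr[A=0 G=0] → run A
t=1: vr[A=512/263 B=0 G=0 H=0] → run B
t=2: vr[A=512/263 B=512/263 G=0 H=0] → run G
t=3: vr[A=512/263 B=512/263 C=0 G=1024/1991 H=0] → run C
t=4: vr[A=512/263 B=512/263 C=1024/3121 E=0 G=1024/1991 H=0] → run E
t=5: vr[A=512/263 B=512/263 C=1024/3121 E=1024/1277 G=1024/1991 H=0] → run H
t=6: vr[A=512/263 B=512/263 C=1024/3121 E=1024/1277 G=1024/1991 H=1024/2501] → run C
t=7: vr[A=512/263 B=512/263 E=1024/1277 G=1024/1991 H=1024/2501] → run H
t=8: vr[A=512/263 B=512/263 E=1024/1277 G=1024/1991] → run G
t=9: vr[A=512/263 B=512/263 E=1024/1277 G=2048/1991] → run E
t=10: vr[A=512/263 B=512/263 E=2048/1277 G=2048/1991] → run G
t=11: vr[A=512/263 B=512/263 E=2048/1277 G=3072/1991] → run G
t=12: vr[A=512/263 B=512/263 E=2048/1277 G=4096/1991] → run E
t=13: vr[A=512/263 B=512/263 E=3072/1277 G=4096/1991] → run A
t=14: vr[A=1024/263 B=512/263 E=3072/1277 G=4096/1991] → run B
t=15: vr[A=1024/263 B=1024/263 E=3072/1277 G=4096/1991] → run G
t=16: vr[A=1024/263 B=1024/263 E=3072/1277 G=5120/1991] → run E
t=17: vr[A=1024/263 B=1024/263 E=4096/1277 G=5120/1991] → run G
t=18: vr[A=1024/263 B=1024/263 E=4096/1277 G=6144/1991] → run G
t=19: vr[A=1024/263 B=1024/263 E=4096/1277] → run E
t=20: vr[A=1024/263 B=1024/263 E=5120/1277] → run A
t=21: vr[A=1536/263 B=1024/263 E=5120/1277] → run B
t=22: vr[A=1536/263 B=1536/263 E=5120/1277] → run E
t=23: vr[A=1536/263 B=1536/263 E=6144/1277] → run E
t=24: vr[A=1536/263 B=1536/263 E=7168/1277] → run E
t=25: vr[A=1536/263 B=1536/263] → run A
t=26: vr[A=2048/263 B=1536/263] → run B
t=27: vr[A=2048/263] → run A
t=28: vr[A=2560/263] → run A
t=29: vr[A=3072/263] → run A
t=30: (idle)
t=31: (idle)
t=32: (idle)
t=33: (idle)

completion order = C, H, G, E, B, A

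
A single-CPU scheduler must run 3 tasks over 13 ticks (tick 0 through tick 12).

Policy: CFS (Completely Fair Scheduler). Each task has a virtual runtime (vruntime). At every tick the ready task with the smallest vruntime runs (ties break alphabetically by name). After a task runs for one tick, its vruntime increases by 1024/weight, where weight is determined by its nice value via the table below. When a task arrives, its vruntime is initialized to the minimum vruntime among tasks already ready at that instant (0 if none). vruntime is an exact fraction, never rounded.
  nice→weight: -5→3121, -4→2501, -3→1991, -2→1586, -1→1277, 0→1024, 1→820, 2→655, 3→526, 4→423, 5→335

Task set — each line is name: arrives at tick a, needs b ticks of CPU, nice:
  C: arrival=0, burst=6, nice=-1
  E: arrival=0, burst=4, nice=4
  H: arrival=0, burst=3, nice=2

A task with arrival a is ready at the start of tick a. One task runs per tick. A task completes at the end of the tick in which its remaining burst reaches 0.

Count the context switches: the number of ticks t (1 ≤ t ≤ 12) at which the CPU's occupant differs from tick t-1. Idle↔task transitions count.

t=0: vr[C=0 E=0 H=0] → run C
t=1: vr[C=1024/1277 E=0 H=0] → run E
t=2: vr[C=1024/1277 E=1024/423 H=0] → run H
t=3: vr[C=1024/1277 E=1024/423 H=1024/655] → run C
t=4: vr[C=2048/1277 E=1024/423 H=1024/655] → run H
t=5: vr[C=2048/1277 E=1024/423 H=2048/655] → run C
t=6: vr[C=3072/1277 E=1024/423 H=2048/655] → run C
t=7: vr[C=4096/1277 E=1024/423 H=2048/655] → run E
t=8: vr[C=4096/1277 E=2048/423 H=2048/655] → run H
t=9: vr[C=4096/1277 E=2048/423] → run C
t=10: vr[C=5120/1277 E=2048/423] → run C
t=11: vr[E=2048/423] → run E
t=12: vr[E=1024/141] → run E

context switches = 9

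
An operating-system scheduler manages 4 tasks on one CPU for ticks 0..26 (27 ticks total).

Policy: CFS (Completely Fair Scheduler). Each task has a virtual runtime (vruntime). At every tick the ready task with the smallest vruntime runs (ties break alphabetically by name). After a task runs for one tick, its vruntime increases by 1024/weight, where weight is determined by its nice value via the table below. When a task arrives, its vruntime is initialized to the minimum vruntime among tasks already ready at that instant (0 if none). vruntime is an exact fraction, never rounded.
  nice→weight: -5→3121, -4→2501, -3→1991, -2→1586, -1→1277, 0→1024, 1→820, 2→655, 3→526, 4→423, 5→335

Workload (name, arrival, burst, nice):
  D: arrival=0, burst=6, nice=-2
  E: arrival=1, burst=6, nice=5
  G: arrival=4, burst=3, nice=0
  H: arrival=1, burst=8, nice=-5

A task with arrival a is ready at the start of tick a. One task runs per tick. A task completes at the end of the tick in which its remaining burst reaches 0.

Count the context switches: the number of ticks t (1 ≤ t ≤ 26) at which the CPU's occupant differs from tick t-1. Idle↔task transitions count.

context switches = 16

t=0: vr[D=0] → run D
t=1: vr[D=512/793 E=512/793 H=512/793] → run D
t=2: vr[D=1024/793 E=512/793 H=512/793] → run E
t=3: vr[D=1024/793 E=983552/265655 H=512/793] → run H
t=4: vr[D=1024/793 E=983552/265655 G=2409984/2474953 H=2409984/2474953] → run G
t=5: vr[D=1024/793 E=983552/265655 G=4884937/2474953 H=2409984/2474953] → run H
t=6: vr[D=1024/793 E=983552/265655 G=4884937/2474953 H=3222016/2474953] → run D
t=7: vr[D=1536/793 E=983552/265655 G=4884937/2474953 H=3222016/2474953] → run H
t=8: vr[D=1536/793 E=983552/265655 G=4884937/2474953 H=4034048/2474953] → run H
t=9: vr[D=1536/793 E=983552/265655 G=4884937/2474953 H=4846080/2474953] → run D
t=10: vr[D=2048/793 E=983552/265655 G=4884937/2474953 H=4846080/2474953] → run H
t=11: vr[D=2048/793 E=983552/265655 G=4884937/2474953 H=5658112/2474953] → run G
t=12: vr[D=2048/793 E=983552/265655 G=7359890/2474953 H=5658112/2474953] → run H
t=13: vr[D=2048/793 E=983552/265655 G=7359890/2474953 H=6470144/2474953] → run D
t=14: vr[D=2560/793 E=983552/265655 G=7359890/2474953 H=6470144/2474953] → run H
t=15: vr[D=2560/793 E=983552/265655 G=7359890/2474953 H=7282176/2474953] → run H
t=16: vr[D=2560/793 E=983552/265655 G=7359890/2474953] → run G
t=17: vr[D=2560/793 E=983552/265655] → run D
t=18: vr[E=983552/265655] → run E
t=19: vr[E=1795584/265655] → run E
t=20: vr[E=2607616/265655] → run E
t=21: vr[E=3419648/265655] → run E
t=22: vr[E=846336/53131] → run E
t=23: (idle)
t=24: (idle)
t=25: (idle)
t=26: (idle)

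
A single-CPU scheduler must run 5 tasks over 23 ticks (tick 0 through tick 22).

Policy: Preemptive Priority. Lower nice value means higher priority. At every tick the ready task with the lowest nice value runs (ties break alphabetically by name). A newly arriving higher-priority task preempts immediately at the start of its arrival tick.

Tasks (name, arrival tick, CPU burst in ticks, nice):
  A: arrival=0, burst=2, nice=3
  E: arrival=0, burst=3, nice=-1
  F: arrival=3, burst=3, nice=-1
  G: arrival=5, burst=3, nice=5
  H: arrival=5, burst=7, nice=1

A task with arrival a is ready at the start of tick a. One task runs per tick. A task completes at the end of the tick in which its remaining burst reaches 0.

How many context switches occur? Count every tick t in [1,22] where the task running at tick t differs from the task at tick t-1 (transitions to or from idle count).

t=0: ready={A,E} → run E
t=1: ready={A,E} → run E
t=2: ready={A,E} → run E
t=3: ready={A,F} → run F
t=4: ready={A,F} → run F
t=5: ready={A,F,G,H} → run F
t=6: ready={A,G,H} → run H
t=7: ready={A,G,H} → run H
t=8: ready={A,G,H} → run H
t=9: ready={A,G,H} → run H
t=10: ready={A,G,H} → run H
t=11: ready={A,G,H} → run H
t=12: ready={A,G,H} → run H
t=13: ready={A,G} → run A
t=14: ready={A,G} → run A
t=15: ready={G} → run G
t=16: ready={G} → run G
t=17: ready={G} → run G
t=18: (idle)
t=19: (idle)
t=20: (idle)
t=21: (idle)
t=22: (idle)

context switches = 5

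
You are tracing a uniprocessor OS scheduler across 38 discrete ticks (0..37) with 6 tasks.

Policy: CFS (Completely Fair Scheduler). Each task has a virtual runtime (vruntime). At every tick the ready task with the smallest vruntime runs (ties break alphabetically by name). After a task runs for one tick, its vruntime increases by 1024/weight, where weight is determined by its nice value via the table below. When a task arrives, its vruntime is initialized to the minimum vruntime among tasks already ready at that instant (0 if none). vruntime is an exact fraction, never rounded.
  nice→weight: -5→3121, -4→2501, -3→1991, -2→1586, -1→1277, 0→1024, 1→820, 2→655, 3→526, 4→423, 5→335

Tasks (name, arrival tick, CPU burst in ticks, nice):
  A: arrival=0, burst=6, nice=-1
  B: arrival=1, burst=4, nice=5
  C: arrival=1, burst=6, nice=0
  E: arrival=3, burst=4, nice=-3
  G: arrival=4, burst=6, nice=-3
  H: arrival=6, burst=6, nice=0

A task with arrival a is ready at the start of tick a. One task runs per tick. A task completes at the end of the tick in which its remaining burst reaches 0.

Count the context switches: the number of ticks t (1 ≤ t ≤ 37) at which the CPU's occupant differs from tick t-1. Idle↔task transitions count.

context switches = 30

t=0: vr[A=0] → run A
t=1: vr[A=1024/1277 B=1024/1277 C=1024/1277] → run A
t=2: vr[A=2048/1277 B=1024/1277 C=1024/1277] → run B
t=3: vr[A=2048/1277 B=1650688/427795 C=1024/1277 E=1024/1277] → run C
t=4: vr[A=2048/1277 B=1650688/427795 C=2301/1277 E=1024/1277 G=1024/1277] → run E
t=5: vr[A=2048/1277 B=1650688/427795 C=2301/1277 E=3346432/2542507 G=1024/1277] → run G
t=6: vr[A=2048/1277 B=1650688/427795 C=2301/1277 E=3346432/2542507 G=3346432/2542507 H=3346432/2542507] → run E
t=7: vr[A=2048/1277 B=1650688/427795 C=2301/1277 E=4654080/2542507 G=3346432/2542507 H=3346432/2542507] → run G
t=8: vr[A=2048/1277 B=1650688/427795 C=2301/1277 E=4654080/2542507 G=4654080/2542507 H=3346432/2542507] → run H
t=9: vr[A=2048/1277 B=1650688/427795 C=2301/1277 E=4654080/2542507 G=4654080/2542507 H=5888939/2542507] → run A
t=10: vr[A=3072/1277 B=1650688/427795 C=2301/1277 E=4654080/2542507 G=4654080/2542507 H=5888939/2542507] → run C
t=11: vr[A=3072/1277 B=1650688/427795 C=3578/1277 E=4654080/2542507 G=4654080/2542507 H=5888939/2542507] → run E
t=12: vr[A=3072/1277 B=1650688/427795 C=3578/1277 E=5961728/2542507 G=4654080/2542507 H=5888939/2542507] → run G
t=13: vr[A=3072/1277 B=1650688/427795 C=3578/1277 E=5961728/2542507 G=5961728/2542507 H=5888939/2542507] → run H
t=14: vr[A=3072/1277 B=1650688/427795 C=3578/1277 E=5961728/2542507 G=5961728/2542507 H=8431446/2542507] → run E
t=15: vr[A=3072/1277 B=1650688/427795 C=3578/1277 G=5961728/2542507 H=8431446/2542507] → run G
t=16: vr[A=3072/1277 B=1650688/427795 C=3578/1277 G=7269376/2542507 H=8431446/2542507] → run A
t=17: vr[A=4096/1277 B=1650688/427795 C=3578/1277 G=7269376/2542507 H=8431446/2542507] → run C
t=18: vr[A=4096/1277 B=1650688/427795 C=4855/1277 G=7269376/2542507 H=8431446/2542507] → run G
t=19: vr[A=4096/1277 B=1650688/427795 C=4855/1277 G=8577024/2542507 H=8431446/2542507] → run A
t=20: vr[A=5120/1277 B=1650688/427795 C=4855/1277 G=8577024/2542507 H=8431446/2542507] → run H
t=21: vr[A=5120/1277 B=1650688/427795 C=4855/1277 G=8577024/2542507 H=10973953/2542507] → run G
t=22: vr[A=5120/1277 B=1650688/427795 C=4855/1277 H=10973953/2542507] → run C
t=23: vr[A=5120/1277 B=1650688/427795 C=6132/1277 H=10973953/2542507] → run B
t=24: vr[A=5120/1277 B=2958336/427795 C=6132/1277 H=10973953/2542507] → run A
t=25: vr[B=2958336/427795 C=6132/1277 H=10973953/2542507] → run H
t=26: vr[B=2958336/427795 C=6132/1277 H=13516460/2542507] → run C
t=27: vr[B=2958336/427795 C=7409/1277 H=13516460/2542507] → run H
t=28: vr[B=2958336/427795 C=7409/1277 H=16058967/2542507] → run C
t=29: vr[B=2958336/427795 H=16058967/2542507] → run H
t=30: vr[B=2958336/427795] → run B
t=31: vr[B=4265984/427795] → run B
t=32: (idle)
t=33: (idle)
t=34: (idle)
t=35: (idle)
t=36: (idle)
t=37: (idle)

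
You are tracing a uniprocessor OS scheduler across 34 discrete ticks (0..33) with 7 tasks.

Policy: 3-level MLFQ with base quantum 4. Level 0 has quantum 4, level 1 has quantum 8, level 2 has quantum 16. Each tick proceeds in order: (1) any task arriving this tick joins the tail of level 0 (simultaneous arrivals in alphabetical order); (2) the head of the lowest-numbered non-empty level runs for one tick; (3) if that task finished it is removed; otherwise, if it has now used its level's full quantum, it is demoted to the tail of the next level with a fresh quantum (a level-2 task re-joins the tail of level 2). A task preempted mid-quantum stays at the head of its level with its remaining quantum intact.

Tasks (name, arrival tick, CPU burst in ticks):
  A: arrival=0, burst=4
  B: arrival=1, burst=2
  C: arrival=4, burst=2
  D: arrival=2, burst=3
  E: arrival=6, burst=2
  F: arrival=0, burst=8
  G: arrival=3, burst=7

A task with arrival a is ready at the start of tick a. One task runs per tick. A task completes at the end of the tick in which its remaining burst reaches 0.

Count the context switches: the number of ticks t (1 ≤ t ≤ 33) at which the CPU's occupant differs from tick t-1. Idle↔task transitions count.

context switches = 9

t=0: L0/L1/L2 = AF/-/- → run A
t=1: L0/L1/L2 = AFB/-/- → run A
t=2: L0/L1/L2 = AFBD/-/- → run A
t=3: L0/L1/L2 = AFBDG/-/- → run A
t=4: L0/L1/L2 = FBDGC/-/- → run F
t=5: L0/L1/L2 = FBDGC/-/- → run F
t=6: L0/L1/L2 = FBDGCE/-/- → run F
t=7: L0/L1/L2 = FBDGCE/-/- → run F
t=8: L0/L1/L2 = BDGCE/F/- → run B
t=9: L0/L1/L2 = BDGCE/F/- → run B
t=10: L0/L1/L2 = DGCE/F/- → run D
t=11: L0/L1/L2 = DGCE/F/- → run D
t=12: L0/L1/L2 = DGCE/F/- → run D
t=13: L0/L1/L2 = GCE/F/- → run G
t=14: L0/L1/L2 = GCE/F/- → run G
t=15: L0/L1/L2 = GCE/F/- → run G
t=16: L0/L1/L2 = GCE/F/- → run G
t=17: L0/L1/L2 = CE/FG/- → run C
t=18: L0/L1/L2 = CE/FG/- → run C
t=19: L0/L1/L2 = E/FG/- → run E
t=20: L0/L1/L2 = E/FG/- → run E
t=21: L0/L1/L2 = -/FG/- → run F
t=22: L0/L1/L2 = -/FG/- → run F
t=23: L0/L1/L2 = -/FG/- → run F
t=24: L0/L1/L2 = -/FG/- → run F
t=25: L0/L1/L2 = -/G/- → run G
t=26: L0/L1/L2 = -/G/- → run G
t=27: L0/L1/L2 = -/G/- → run G
t=28: (idle)
t=29: (idle)
t=30: (idle)
t=31: (idle)
t=32: (idle)
t=33: (idle)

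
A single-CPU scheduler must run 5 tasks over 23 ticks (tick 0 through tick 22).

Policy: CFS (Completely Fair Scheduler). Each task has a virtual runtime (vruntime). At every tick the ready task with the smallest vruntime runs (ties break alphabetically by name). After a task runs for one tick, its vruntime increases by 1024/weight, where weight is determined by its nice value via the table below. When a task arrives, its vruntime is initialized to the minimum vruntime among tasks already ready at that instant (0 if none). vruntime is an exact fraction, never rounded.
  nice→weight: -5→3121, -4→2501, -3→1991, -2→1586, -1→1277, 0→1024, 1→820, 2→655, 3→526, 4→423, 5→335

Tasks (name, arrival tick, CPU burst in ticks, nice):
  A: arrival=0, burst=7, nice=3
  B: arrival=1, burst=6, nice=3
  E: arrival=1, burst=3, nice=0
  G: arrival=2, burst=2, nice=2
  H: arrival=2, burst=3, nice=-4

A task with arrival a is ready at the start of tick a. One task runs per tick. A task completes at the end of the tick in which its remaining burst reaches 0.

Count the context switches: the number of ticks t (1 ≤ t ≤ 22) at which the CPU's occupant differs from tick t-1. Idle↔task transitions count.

context switches = 18

t=0: vr[A=0] → run A
t=1: vr[A=512/263 B=512/263 E=512/263] → run A
t=2: vr[A=1024/263 B=512/263 E=512/263 G=512/263 H=512/263] → run B
t=3: vr[A=1024/263 B=1024/263 E=512/263 G=512/263 H=512/263] → run E
t=4: vr[A=1024/263 B=1024/263 E=775/263 G=512/263 H=512/263] → run G
t=5: vr[A=1024/263 B=1024/263 E=775/263 G=604672/172265 H=512/263] → run H
t=6: vr[A=1024/263 B=1024/263 E=775/263 G=604672/172265 H=1549824/657763] → run H
t=7: vr[A=1024/263 B=1024/263 E=775/263 G=604672/172265 H=1819136/657763] → run H
t=8: vr[A=1024/263 B=1024/263 E=775/263 G=604672/172265] → run E
t=9: vr[A=1024/263 B=1024/263 E=1038/263 G=604672/172265] → run G
t=10: vr[A=1024/263 B=1024/263 E=1038/263] → run A
t=11: vr[A=1536/263 B=1024/263 E=1038/263] → run B
t=12: vr[A=1536/263 B=1536/263 E=1038/263] → run E
t=13: vr[A=1536/263 B=1536/263] → run A
t=14: vr[A=2048/263 B=1536/263] → run B
t=15: vr[A=2048/263 B=2048/263] → run A
t=16: vr[A=2560/263 B=2048/263] → run B
t=17: vr[A=2560/263 B=2560/263] → run A
t=18: vr[A=3072/263 B=2560/263] → run B
t=19: vr[A=3072/263 B=3072/263] → run A
t=20: vr[B=3072/263] → run B
t=21: (idle)
t=22: (idle)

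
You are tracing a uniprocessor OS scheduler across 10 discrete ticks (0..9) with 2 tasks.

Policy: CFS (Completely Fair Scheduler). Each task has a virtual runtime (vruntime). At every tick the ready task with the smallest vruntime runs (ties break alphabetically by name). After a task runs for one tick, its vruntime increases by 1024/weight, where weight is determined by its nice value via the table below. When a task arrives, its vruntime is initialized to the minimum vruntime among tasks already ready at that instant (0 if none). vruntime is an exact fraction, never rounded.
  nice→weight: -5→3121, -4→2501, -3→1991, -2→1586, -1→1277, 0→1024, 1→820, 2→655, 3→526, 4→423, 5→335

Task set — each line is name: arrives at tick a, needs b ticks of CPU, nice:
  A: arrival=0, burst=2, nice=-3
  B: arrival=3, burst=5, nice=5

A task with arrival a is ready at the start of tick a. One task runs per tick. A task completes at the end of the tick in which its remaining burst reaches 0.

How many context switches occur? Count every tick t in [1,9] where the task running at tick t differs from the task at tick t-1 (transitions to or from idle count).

t=0: vr[A=0] → run A
t=1: vr[A=1024/1991] → run A
t=2: (idle)
t=3: vr[B=0] → run B
t=4: vr[B=1024/335] → run B
t=5: vr[B=2048/335] → run B
t=6: vr[B=3072/335] → run B
t=7: vr[B=4096/335] → run B
t=8: (idle)
t=9: (idle)

context switches = 3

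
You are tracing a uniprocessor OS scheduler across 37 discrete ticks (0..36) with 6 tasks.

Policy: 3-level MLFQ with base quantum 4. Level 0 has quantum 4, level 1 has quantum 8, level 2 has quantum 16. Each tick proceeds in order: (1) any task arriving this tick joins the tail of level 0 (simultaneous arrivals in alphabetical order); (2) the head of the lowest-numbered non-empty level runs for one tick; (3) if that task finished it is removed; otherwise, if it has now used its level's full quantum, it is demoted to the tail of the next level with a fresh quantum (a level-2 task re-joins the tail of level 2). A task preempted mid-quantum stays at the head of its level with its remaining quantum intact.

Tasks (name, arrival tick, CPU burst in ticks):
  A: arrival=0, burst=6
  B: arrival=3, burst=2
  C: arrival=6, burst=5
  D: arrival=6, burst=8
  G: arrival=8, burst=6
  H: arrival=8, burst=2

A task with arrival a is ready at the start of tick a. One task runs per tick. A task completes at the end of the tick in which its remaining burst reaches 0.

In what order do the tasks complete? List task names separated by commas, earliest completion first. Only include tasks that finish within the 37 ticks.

completion order = B, H, A, C, D, G

t=0: L0/L1/L2 = A/-/- → run A
t=1: L0/L1/L2 = A/-/- → run A
t=2: L0/L1/L2 = A/-/- → run A
t=3: L0/L1/L2 = AB/-/- → run A
t=4: L0/L1/L2 = B/A/- → run B
t=5: L0/L1/L2 = B/A/- → run B
t=6: L0/L1/L2 = CD/A/- → run C
t=7: L0/L1/L2 = CD/A/- → run C
t=8: L0/L1/L2 = CDGH/A/- → run C
t=9: L0/L1/L2 = CDGH/A/- → run C
t=10: L0/L1/L2 = DGH/AC/- → run D
t=11: L0/L1/L2 = DGH/AC/- → run D
t=12: L0/L1/L2 = DGH/AC/- → run D
t=13: L0/L1/L2 = DGH/AC/- → run D
t=14: L0/L1/L2 = GH/ACD/- → run G
t=15: L0/L1/L2 = GH/ACD/- → run G
t=16: L0/L1/L2 = GH/ACD/- → run G
t=17: L0/L1/L2 = GH/ACD/- → run G
t=18: L0/L1/L2 = H/ACDG/- → run H
t=19: L0/L1/L2 = H/ACDG/- → run H
t=20: L0/L1/L2 = -/ACDG/- → run A
t=21: L0/L1/L2 = -/ACDG/- → run A
t=22: L0/L1/L2 = -/CDG/- → run C
t=23: L0/L1/L2 = -/DG/- → run D
t=24: L0/L1/L2 = -/DG/- → run D
t=25: L0/L1/L2 = -/DG/- → run D
t=26: L0/L1/L2 = -/DG/- → run D
t=27: L0/L1/L2 = -/G/- → run G
t=28: L0/L1/L2 = -/G/- → run G
t=29: (idle)
t=30: (idle)
t=31: (idle)
t=32: (idle)
t=33: (idle)
t=34: (idle)
t=35: (idle)
t=36: (idle)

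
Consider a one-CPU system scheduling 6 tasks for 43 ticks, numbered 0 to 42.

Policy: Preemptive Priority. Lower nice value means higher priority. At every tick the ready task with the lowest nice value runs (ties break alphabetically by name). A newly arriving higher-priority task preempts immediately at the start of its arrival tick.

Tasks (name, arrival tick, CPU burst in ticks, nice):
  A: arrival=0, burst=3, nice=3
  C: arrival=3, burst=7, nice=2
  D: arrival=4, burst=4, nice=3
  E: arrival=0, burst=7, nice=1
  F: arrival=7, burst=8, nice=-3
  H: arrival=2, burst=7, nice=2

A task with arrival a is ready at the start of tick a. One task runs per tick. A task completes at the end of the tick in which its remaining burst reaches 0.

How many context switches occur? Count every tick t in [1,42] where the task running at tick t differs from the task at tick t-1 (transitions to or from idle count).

context switches = 6

t=0: ready={A,E} → run E
t=1: ready={A,E} → run E
t=2: ready={A,E,H} → run E
t=3: ready={A,C,E,H} → run E
t=4: ready={A,C,D,E,H} → run E
t=5: ready={A,C,D,E,H} → run E
t=6: ready={A,C,D,E,H} → run E
t=7: ready={A,C,D,F,H} → run F
t=8: ready={A,C,D,F,H} → run F
t=9: ready={A,C,D,F,H} → run F
t=10: ready={A,C,D,F,H} → run F
t=11: ready={A,C,D,F,H} → run F
t=12: ready={A,C,D,F,H} → run F
t=13: ready={A,C,D,F,H} → run F
t=14: ready={A,C,D,F,H} → run F
t=15: ready={A,C,D,H} → run C
t=16: ready={A,C,D,H} → run C
t=17: ready={A,C,D,H} → run C
t=18: ready={A,C,D,H} → run C
t=19: ready={A,C,D,H} → run C
t=20: ready={A,C,D,H} → run C
t=21: ready={A,C,D,H} → run C
t=22: ready={A,D,H} → run H
t=23: ready={A,D,H} → run H
t=24: ready={A,D,H} → run H
t=25: ready={A,D,H} → run H
t=26: ready={A,D,H} → run H
t=27: ready={A,D,H} → run H
t=28: ready={A,D,H} → run H
t=29: ready={A,D} → run A
t=30: ready={A,D} → run A
t=31: ready={A,D} → run A
t=32: ready={D} → run D
t=33: ready={D} → run D
t=34: ready={D} → run D
t=35: ready={D} → run D
t=36: (idle)
t=37: (idle)
t=38: (idle)
t=39: (idle)
t=40: (idle)
t=41: (idle)
t=42: (idle)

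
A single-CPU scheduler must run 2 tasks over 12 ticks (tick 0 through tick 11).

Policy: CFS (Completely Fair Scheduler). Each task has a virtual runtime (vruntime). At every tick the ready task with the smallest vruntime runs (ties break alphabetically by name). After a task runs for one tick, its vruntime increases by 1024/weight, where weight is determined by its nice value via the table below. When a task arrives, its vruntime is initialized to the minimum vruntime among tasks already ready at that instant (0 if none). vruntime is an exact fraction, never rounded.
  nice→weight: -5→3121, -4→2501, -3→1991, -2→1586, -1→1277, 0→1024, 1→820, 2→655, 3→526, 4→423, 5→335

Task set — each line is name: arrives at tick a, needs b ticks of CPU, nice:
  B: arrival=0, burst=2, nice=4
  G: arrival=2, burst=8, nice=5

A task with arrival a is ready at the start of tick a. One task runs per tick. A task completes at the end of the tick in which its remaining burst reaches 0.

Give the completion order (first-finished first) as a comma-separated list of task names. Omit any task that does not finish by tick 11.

completion order = B, G

t=0: vr[B=0] → run B
t=1: vr[B=1024/423] → run B
t=2: vr[G=0] → run G
t=3: vr[G=1024/335] → run G
t=4: vr[G=2048/335] → run G
t=5: vr[G=3072/335] → run G
t=6: vr[G=4096/335] → run G
t=7: vr[G=1024/67] → run G
t=8: vr[G=6144/335] → run G
t=9: vr[G=7168/335] → run G
t=10: (idle)
t=11: (idle)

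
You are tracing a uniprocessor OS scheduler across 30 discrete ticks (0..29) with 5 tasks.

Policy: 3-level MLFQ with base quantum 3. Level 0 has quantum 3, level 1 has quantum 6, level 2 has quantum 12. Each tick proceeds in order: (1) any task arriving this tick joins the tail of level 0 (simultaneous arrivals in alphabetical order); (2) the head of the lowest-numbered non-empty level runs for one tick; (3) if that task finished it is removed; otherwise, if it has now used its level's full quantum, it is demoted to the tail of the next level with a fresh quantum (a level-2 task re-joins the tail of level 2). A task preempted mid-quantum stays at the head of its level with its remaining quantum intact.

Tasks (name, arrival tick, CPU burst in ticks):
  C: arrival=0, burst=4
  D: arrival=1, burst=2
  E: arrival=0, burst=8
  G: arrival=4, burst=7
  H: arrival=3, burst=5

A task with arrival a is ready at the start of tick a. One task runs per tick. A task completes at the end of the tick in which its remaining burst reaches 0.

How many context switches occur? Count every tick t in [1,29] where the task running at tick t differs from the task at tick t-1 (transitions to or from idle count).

t=0: L0/L1/L2 = CE/-/- → run C
t=1: L0/L1/L2 = CED/-/- → run C
t=2: L0/L1/L2 = CED/-/- → run C
t=3: L0/L1/L2 = EDH/C/- → run E
t=4: L0/L1/L2 = EDHG/C/- → run E
t=5: L0/L1/L2 = EDHG/C/- → run E
t=6: L0/L1/L2 = DHG/CE/- → run D
t=7: L0/L1/L2 = DHG/CE/- → run D
t=8: L0/L1/L2 = HG/CE/- → run H
t=9: L0/L1/L2 = HG/CE/- → run H
t=10: L0/L1/L2 = HG/CE/- → run H
t=11: L0/L1/L2 = G/CEH/- → run G
t=12: L0/L1/L2 = G/CEH/- → run G
t=13: L0/L1/L2 = G/CEH/- → run G
t=14: L0/L1/L2 = -/CEHG/- → run C
t=15: L0/L1/L2 = -/EHG/- → run E
t=16: L0/L1/L2 = -/EHG/- → run E
t=17: L0/L1/L2 = -/EHG/- → run E
t=18: L0/L1/L2 = -/EHG/- → run E
t=19: L0/L1/L2 = -/EHG/- → run E
t=20: L0/L1/L2 = -/HG/- → run H
t=21: L0/L1/L2 = -/HG/- → run H
t=22: L0/L1/L2 = -/G/- → run G
t=23: L0/L1/L2 = -/G/- → run G
t=24: L0/L1/L2 = -/G/- → run G
t=25: L0/L1/L2 = -/G/- → run G
t=26: (idle)
t=27: (idle)
t=28: (idle)
t=29: (idle)

context switches = 9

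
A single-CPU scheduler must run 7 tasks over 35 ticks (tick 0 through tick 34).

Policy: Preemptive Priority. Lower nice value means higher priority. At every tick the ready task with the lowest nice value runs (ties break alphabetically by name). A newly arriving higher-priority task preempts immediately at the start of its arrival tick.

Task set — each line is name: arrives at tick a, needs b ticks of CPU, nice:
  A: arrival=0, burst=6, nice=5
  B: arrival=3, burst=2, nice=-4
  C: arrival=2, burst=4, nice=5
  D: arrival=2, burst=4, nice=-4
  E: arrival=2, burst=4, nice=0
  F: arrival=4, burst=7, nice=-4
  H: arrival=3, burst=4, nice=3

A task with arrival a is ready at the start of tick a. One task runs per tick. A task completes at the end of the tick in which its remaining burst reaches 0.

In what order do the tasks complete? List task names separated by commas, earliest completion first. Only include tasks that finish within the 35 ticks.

t=0: ready={A} → run A
t=1: ready={A} → run A
t=2: ready={A,C,D,E} → run D
t=3: ready={A,B,C,D,E,H} → run B
t=4: ready={A,B,C,D,E,F,H} → run B
t=5: ready={A,C,D,E,F,H} → run D
t=6: ready={A,C,D,E,F,H} → run D
t=7: ready={A,C,D,E,F,H} → run D
t=8: ready={A,C,E,F,H} → run F
t=9: ready={A,C,E,F,H} → run F
t=10: ready={A,C,E,F,H} → run F
t=11: ready={A,C,E,F,H} → run F
t=12: ready={A,C,E,F,H} → run F
t=13: ready={A,C,E,F,H} → run F
t=14: ready={A,C,E,F,H} → run F
t=15: ready={A,C,E,H} → run E
t=16: ready={A,C,E,H} → run E
t=17: ready={A,C,E,H} → run E
t=18: ready={A,C,E,H} → run E
t=19: ready={A,C,H} → run H
t=20: ready={A,C,H} → run H
t=21: ready={A,C,H} → run H
t=22: ready={A,C,H} → run H
t=23: ready={A,C} → run A
t=24: ready={A,C} → run A
t=25: ready={A,C} → run A
t=26: ready={A,C} → run A
t=27: ready={C} → run C
t=28: ready={C} → run C
t=29: ready={C} → run C
t=30: ready={C} → run C
t=31: (idle)
t=32: (idle)
t=33: (idle)
t=34: (idle)

completion order = B, D, F, E, H, A, C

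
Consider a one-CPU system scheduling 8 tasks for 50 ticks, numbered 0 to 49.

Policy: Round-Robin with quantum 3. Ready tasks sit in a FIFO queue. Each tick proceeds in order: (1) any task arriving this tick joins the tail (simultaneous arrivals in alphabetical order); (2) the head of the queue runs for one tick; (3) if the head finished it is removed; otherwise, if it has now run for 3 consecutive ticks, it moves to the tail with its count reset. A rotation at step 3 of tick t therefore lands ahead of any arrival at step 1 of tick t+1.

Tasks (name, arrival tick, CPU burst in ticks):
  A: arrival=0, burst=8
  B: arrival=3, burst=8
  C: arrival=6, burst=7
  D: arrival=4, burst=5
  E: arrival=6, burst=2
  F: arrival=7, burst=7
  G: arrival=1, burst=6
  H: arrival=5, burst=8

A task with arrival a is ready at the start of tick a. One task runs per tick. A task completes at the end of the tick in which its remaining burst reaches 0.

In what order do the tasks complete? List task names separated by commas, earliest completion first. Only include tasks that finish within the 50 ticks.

completion order = G, E, A, D, B, H, C

t=0: queue=[A] q_used=0 → run A
t=1: queue=[A,G] q_used=1 → run A
t=2: queue=[A,G] q_used=2 → run A
t=3: queue=[G,A,B] q_used=0 → run G
t=4: queue=[G,A,B,D] q_used=1 → run G
t=5: queue=[G,A,B,D,H] q_used=2 → run G
t=6: queue=[A,B,D,H,G,C,E] q_used=0 → run A
t=7: queue=[A,B,D,H,G,C,E,F] q_used=1 → run A
t=8: queue=[A,B,D,H,G,C,E,F] q_used=2 → run A
t=9: queue=[B,D,H,G,C,E,F,A] q_used=0 → run B
t=10: queue=[B,D,H,G,C,E,F,A] q_used=1 → run B
t=11: queue=[B,D,H,G,C,E,F,A] q_used=2 → run B
t=12: queue=[D,H,G,C,E,F,A,B] q_used=0 → run D
t=13: queue=[D,H,G,C,E,F,A,B] q_used=1 → run D
t=14: queue=[D,H,G,C,E,F,A,B] q_used=2 → run D
t=15: queue=[H,G,C,E,F,A,B,D] q_used=0 → run H
t=16: queue=[H,G,C,E,F,A,B,D] q_used=1 → run H
t=17: queue=[H,G,C,E,F,A,B,D] q_used=2 → run H
t=18: queue=[G,C,E,F,A,B,D,H] q_used=0 → run G
t=19: queue=[G,C,E,F,A,B,D,H] q_used=1 → run G
t=20: queue=[G,C,E,F,A,B,D,H] q_used=2 → run G
t=21: queue=[C,E,F,A,B,D,H] q_used=0 → run C
t=22: queue=[C,E,F,A,B,D,H] q_used=1 → run C
t=23: queue=[C,E,F,A,B,D,H] q_used=2 → run C
t=24: queue=[E,F,A,B,D,H,C] q_used=0 → run E
t=25: queue=[E,F,A,B,D,H,C] q_used=1 → run E
t=26: queue=[F,A,B,D,H,C] q_used=0 → run F
t=27: queue=[F,A,B,D,H,C] q_used=1 → run F
t=28: queue=[F,A,B,D,H,C] q_used=2 → run F
t=29: queue=[A,B,D,H,C,F] q_used=0 → run A
t=30: queue=[A,B,D,H,C,F] q_used=1 → run A
t=31: queue=[B,D,H,C,F] q_used=0 → run B
t=32: queue=[B,D,H,C,F] q_used=1 → run B
t=33: queue=[B,D,H,C,F] q_used=2 → run B
t=34: queue=[D,H,C,F,B] q_used=0 → run D
t=35: queue=[D,H,C,F,B] q_used=1 → run D
t=36: queue=[H,C,F,B] q_used=0 → run H
t=37: queue=[H,C,F,B] q_used=1 → run H
t=38: queue=[H,C,F,B] q_used=2 → run H
t=39: queue=[C,F,B,H] q_used=0 → run C
t=40: queue=[C,F,B,H] q_used=1 → run C
t=41: queue=[C,F,B,H] q_used=2 → run C
t=42: queue=[F,B,H,C] q_used=0 → run F
t=43: queue=[F,B,H,C] q_used=1 → run F
t=44: queue=[F,B,H,C] q_used=2 → run F
t=45: queue=[B,H,C,F] q_used=0 → run B
t=46: queue=[B,H,C,F] q_used=1 → run B
t=47: queue=[H,C,F] q_used=0 → run H
t=48: queue=[H,C,F] q_used=1 → run H
t=49: queue=[C,F] q_used=0 → run C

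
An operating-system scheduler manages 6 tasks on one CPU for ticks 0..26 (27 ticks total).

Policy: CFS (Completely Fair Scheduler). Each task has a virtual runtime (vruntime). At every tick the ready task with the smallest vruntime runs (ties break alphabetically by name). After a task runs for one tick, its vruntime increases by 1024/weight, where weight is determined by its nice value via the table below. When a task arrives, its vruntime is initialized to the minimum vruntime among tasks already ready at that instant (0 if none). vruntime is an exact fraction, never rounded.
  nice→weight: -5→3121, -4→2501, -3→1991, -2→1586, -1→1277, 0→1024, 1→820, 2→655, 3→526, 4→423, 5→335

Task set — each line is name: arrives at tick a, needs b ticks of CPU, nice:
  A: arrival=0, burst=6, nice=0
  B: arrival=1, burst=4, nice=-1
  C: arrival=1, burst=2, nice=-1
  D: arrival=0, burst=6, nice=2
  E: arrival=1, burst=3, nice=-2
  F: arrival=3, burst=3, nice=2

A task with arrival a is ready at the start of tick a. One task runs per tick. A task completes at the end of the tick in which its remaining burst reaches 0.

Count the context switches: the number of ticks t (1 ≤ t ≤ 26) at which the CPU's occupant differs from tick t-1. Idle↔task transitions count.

t=0: vr[A=0 D=0] → run A
t=1: vr[A=1 B=0 C=0 D=0 E=0] → run B
t=2: vr[A=1 B=1024/1277 C=0 D=0 E=0] → run C
t=3: vr[A=1 B=1024/1277 C=1024/1277 D=0 E=0 F=0] → run D
t=4: vr[A=1 B=1024/1277 C=1024/1277 D=1024/655 E=0 F=0] → run E
t=5: vr[A=1 B=1024/1277 C=1024/1277 D=1024/655 E=512/793 F=0] → run F
t=6: vr[A=1 B=1024/1277 C=1024/1277 D=1024/655 E=512/793 F=1024/655] → run E
t=7: vr[A=1 B=1024/1277 C=1024/1277 D=1024/655 E=1024/793 F=1024/655] → run B
t=8: vr[A=1 B=2048/1277 C=1024/1277 D=1024/655 E=1024/793 F=1024/655] → run C
t=9: vr[A=1 B=2048/1277 D=1024/655 E=1024/793 F=1024/655] → run A
t=10: vr[A=2 B=2048/1277 D=1024/655 E=1024/793 F=1024/655] → run E
t=11: vr[A=2 B=2048/1277 D=1024/655 F=1024/655] → run D
t=12: vr[A=2 B=2048/1277 D=2048/655 F=1024/655] → run F
t=13: vr[A=2 B=2048/1277 D=2048/655 F=2048/655] → run B
t=14: vr[A=2 B=3072/1277 D=2048/655 F=2048/655] → run A
t=15: vr[A=3 B=3072/1277 D=2048/655 F=2048/655] → run B
t=16: vr[A=3 D=2048/655 F=2048/655] → run A
t=17: vr[A=4 D=2048/655 F=2048/655] → run D
t=18: vr[A=4 D=3072/655 F=2048/655] → run F
t=19: vr[A=4 D=3072/655] → run A
t=20: vr[A=5 D=3072/655] → run D
t=21: vr[A=5 D=4096/655] → run A
t=22: vr[D=4096/655] → run D
t=23: vr[D=1024/131] → run D
t=24: (idle)
t=25: (idle)
t=26: (idle)

context switches = 23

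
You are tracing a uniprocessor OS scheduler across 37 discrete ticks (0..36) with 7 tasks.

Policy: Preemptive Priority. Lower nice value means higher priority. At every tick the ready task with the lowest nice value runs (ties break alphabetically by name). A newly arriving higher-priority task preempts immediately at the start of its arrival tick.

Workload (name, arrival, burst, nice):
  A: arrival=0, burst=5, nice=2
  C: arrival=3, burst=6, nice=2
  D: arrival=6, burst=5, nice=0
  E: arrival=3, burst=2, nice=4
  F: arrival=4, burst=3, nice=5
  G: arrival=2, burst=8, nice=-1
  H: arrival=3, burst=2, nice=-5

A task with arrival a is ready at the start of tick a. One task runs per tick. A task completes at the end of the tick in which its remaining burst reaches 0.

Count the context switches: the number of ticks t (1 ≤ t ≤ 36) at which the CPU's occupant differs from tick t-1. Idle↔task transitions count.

t=0: ready={A} → run A
t=1: ready={A} → run A
t=2: ready={A,G} → run G
t=3: ready={A,C,E,G,H} → run H
t=4: ready={A,C,E,F,G,H} → run H
t=5: ready={A,C,E,F,G} → run G
t=6: ready={A,C,D,E,F,G} → run G
t=7: ready={A,C,D,E,F,G} → run G
t=8: ready={A,C,D,E,F,G} → run G
t=9: ready={A,C,D,E,F,G} → run G
t=10: ready={A,C,D,E,F,G} → run G
t=11: ready={A,C,D,E,F,G} → run G
t=12: ready={A,C,D,E,F} → run D
t=13: ready={A,C,D,E,F} → run D
t=14: ready={A,C,D,E,F} → run D
t=15: ready={A,C,D,E,F} → run D
t=16: ready={A,C,D,E,F} → run D
t=17: ready={A,C,E,F} → run A
t=18: ready={A,C,E,F} → run A
t=19: ready={A,C,E,F} → run A
t=20: ready={C,E,F} → run C
t=21: ready={C,E,F} → run C
t=22: ready={C,E,F} → run C
t=23: ready={C,E,F} → run C
t=24: ready={C,E,F} → run C
t=25: ready={C,E,F} → run C
t=26: ready={E,F} → run E
t=27: ready={E,F} → run E
t=28: ready={F} → run F
t=29: ready={F} → run F
t=30: ready={F} → run F
t=31: (idle)
t=32: (idle)
t=33: (idle)
t=34: (idle)
t=35: (idle)
t=36: (idle)

context switches = 9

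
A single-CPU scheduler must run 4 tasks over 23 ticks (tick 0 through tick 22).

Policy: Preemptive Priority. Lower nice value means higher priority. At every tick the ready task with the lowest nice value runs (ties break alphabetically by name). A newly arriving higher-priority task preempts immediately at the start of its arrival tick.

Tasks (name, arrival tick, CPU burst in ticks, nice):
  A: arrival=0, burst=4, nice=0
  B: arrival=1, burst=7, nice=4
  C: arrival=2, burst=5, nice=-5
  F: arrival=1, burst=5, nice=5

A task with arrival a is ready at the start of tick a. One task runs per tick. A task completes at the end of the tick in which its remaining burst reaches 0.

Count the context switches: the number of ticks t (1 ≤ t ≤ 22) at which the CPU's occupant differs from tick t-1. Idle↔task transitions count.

t=0: ready={A} → run A
t=1: ready={A,B,F} → run A
t=2: ready={A,B,C,F} → run C
t=3: ready={A,B,C,F} → run C
t=4: ready={A,B,C,F} → run C
t=5: ready={A,B,C,F} → run C
t=6: ready={A,B,C,F} → run C
t=7: ready={A,B,F} → run A
t=8: ready={A,B,F} → run A
t=9: ready={B,F} → run B
t=10: ready={B,F} → run B
t=11: ready={B,F} → run B
t=12: ready={B,F} → run B
t=13: ready={B,F} → run B
t=14: ready={B,F} → run B
t=15: ready={B,F} → run B
t=16: ready={F} → run F
t=17: ready={F} → run F
t=18: ready={F} → run F
t=19: ready={F} → run F
t=20: ready={F} → run F
t=21: (idle)
t=22: (idle)

context switches = 5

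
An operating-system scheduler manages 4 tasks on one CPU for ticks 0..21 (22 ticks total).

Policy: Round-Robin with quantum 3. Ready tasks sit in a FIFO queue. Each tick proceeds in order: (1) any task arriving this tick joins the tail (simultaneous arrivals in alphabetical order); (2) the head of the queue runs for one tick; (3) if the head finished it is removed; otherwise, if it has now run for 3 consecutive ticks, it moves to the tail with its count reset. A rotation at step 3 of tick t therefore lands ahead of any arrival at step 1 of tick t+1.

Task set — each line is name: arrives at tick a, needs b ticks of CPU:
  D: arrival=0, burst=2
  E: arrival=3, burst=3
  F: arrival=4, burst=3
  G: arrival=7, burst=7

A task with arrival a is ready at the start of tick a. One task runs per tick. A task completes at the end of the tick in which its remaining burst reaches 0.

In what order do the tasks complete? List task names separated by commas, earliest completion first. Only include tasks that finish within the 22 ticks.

completion order = D, E, F, G

t=0: queue=[D] q_used=0 → run D
t=1: queue=[D] q_used=1 → run D
t=2: (idle)
t=3: queue=[E] q_used=0 → run E
t=4: queue=[E,F] q_used=1 → run E
t=5: queue=[E,F] q_used=2 → run E
t=6: queue=[F] q_used=0 → run F
t=7: queue=[F,G] q_used=1 → run F
t=8: queue=[F,G] q_used=2 → run F
t=9: queue=[G] q_used=0 → run G
t=10: queue=[G] q_used=1 → run G
t=11: queue=[G] q_used=2 → run G
t=12: queue=[G] q_used=0 → run G
t=13: queue=[G] q_used=1 → run G
t=14: queue=[G] q_used=2 → run G
t=15: queue=[G] q_used=0 → run G
t=16: (idle)
t=17: (idle)
t=18: (idle)
t=19: (idle)
t=20: (idle)
t=21: (idle)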